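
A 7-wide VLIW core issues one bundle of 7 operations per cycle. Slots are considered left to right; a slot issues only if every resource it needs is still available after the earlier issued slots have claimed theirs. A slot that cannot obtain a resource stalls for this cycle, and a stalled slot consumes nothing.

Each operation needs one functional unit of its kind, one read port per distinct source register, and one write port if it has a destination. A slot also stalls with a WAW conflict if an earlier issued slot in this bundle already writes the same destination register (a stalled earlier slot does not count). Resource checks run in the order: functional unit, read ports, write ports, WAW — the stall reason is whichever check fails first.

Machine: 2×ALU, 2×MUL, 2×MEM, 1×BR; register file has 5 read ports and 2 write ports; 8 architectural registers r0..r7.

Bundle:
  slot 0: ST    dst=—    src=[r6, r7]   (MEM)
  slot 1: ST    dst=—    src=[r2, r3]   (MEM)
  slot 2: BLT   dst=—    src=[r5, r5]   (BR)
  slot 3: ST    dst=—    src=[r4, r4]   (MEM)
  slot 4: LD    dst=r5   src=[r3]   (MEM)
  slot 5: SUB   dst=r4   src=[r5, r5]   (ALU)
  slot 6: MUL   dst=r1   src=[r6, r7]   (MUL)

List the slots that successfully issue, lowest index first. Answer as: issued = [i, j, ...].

(0) want 1×MEM +2rd +0wr — yes → AL2|MU2|ME1|BR1|rd3|wr2
(1) want 1×MEM +2rd +0wr — yes → AL2|MU2|ME0|BR1|rd1|wr2
(2) want 1×BR +1rd +0wr — yes → AL2|MU2|ME0|BR0|rd0|wr2
(3) want 1×MEM +1rd +0wr — FU → AL2|MU2|ME0|BR0|rd0|wr2
(4) want 1×MEM +1rd +1wr — FU → AL2|MU2|ME0|BR0|rd0|wr2
(5) want 1×ALU +1rd +1wr — RD_PORT → AL2|MU2|ME0|BR0|rd0|wr2
(6) want 1×MUL +2rd +1wr — RD_PORT → AL2|MU2|ME0|BR0|rd0|wr2

issued = [0, 1, 2]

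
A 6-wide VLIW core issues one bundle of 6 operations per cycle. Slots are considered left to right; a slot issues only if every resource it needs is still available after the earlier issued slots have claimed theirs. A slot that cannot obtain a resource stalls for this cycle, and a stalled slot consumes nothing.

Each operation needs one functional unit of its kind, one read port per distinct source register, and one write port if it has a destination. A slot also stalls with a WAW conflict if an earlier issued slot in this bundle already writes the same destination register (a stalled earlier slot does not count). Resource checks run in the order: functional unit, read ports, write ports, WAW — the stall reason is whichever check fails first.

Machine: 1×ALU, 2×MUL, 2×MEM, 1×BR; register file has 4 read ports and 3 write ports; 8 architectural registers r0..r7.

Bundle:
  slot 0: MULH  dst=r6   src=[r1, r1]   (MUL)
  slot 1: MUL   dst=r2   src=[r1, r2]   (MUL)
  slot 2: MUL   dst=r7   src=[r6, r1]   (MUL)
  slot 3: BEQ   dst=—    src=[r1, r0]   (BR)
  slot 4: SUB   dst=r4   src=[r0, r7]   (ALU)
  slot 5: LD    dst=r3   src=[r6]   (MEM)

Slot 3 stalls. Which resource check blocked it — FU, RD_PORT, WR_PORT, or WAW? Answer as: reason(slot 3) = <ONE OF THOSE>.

reason(slot 3) = RD_PORT

slot 0 (MUL): ISSUE — free A1,Mu1,Ld2,B1 rp3 wp2
slot 1 (MUL): ISSUE — free A1,Mu0,Ld2,B1 rp1 wp1
slot 2 (MUL): stall FU — free A1,Mu0,Ld2,B1 rp1 wp1
slot 3 (BR): stall RD_PORT — free A1,Mu0,Ld2,B1 rp1 wp1
slot 4 (ALU): stall RD_PORT — free A1,Mu0,Ld2,B1 rp1 wp1
slot 5 (MEM): ISSUE — free A1,Mu0,Ld1,B1 rp0 wp0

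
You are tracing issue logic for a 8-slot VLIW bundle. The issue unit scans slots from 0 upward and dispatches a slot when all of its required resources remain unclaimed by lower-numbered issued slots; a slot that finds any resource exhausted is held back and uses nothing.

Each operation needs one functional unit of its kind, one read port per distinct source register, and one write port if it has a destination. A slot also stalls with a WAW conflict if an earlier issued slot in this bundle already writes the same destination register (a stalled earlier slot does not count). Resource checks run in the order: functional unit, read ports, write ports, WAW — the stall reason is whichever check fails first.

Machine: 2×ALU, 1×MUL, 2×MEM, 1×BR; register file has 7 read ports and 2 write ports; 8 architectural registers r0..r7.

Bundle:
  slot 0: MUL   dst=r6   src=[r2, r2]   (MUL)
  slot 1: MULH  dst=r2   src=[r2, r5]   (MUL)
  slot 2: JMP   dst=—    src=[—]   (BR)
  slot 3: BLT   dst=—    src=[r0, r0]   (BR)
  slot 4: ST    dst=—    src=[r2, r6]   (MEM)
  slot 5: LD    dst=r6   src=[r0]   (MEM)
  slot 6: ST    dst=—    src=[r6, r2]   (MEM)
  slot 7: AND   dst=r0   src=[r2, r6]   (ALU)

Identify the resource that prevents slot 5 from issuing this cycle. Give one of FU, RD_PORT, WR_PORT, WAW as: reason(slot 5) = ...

reason(slot 5) = WAW

slot 0 (MUL): ISSUE — free A2,Mu0,Ld2,B1 rp6 wp1
slot 1 (MUL): stall FU — free A2,Mu0,Ld2,B1 rp6 wp1
slot 2 (BR): ISSUE — free A2,Mu0,Ld2,B0 rp6 wp1
slot 3 (BR): stall FU — free A2,Mu0,Ld2,B0 rp6 wp1
slot 4 (MEM): ISSUE — free A2,Mu0,Ld1,B0 rp4 wp1
slot 5 (MEM): stall WAW — free A2,Mu0,Ld1,B0 rp4 wp1
slot 6 (MEM): ISSUE — free A2,Mu0,Ld0,B0 rp2 wp1
slot 7 (ALU): ISSUE — free A1,Mu0,Ld0,B0 rp0 wp0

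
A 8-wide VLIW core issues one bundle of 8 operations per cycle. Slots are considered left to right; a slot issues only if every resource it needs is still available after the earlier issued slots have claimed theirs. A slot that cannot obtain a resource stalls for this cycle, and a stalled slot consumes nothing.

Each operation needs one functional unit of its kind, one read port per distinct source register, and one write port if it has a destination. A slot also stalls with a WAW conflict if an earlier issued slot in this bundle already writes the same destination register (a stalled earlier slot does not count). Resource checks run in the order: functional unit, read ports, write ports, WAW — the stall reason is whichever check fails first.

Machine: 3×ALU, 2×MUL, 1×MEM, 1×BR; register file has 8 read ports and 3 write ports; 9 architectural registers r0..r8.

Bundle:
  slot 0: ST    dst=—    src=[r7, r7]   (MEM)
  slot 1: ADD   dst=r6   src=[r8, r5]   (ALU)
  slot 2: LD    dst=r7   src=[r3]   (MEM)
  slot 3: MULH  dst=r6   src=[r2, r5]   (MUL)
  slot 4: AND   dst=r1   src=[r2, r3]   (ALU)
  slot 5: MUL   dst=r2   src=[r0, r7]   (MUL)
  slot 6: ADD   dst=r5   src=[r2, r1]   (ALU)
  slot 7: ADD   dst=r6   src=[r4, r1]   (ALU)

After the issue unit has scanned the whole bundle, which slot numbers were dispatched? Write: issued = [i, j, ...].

issued = [0, 1, 4, 5]

slot 0 (MEM): ISSUE — free A3,Mu2,Ld0,B1 rp7 wp3
slot 1 (ALU): ISSUE — free A2,Mu2,Ld0,B1 rp5 wp2
slot 2 (MEM): stall FU — free A2,Mu2,Ld0,B1 rp5 wp2
slot 3 (MUL): stall WAW — free A2,Mu2,Ld0,B1 rp5 wp2
slot 4 (ALU): ISSUE — free A1,Mu2,Ld0,B1 rp3 wp1
slot 5 (MUL): ISSUE — free A1,Mu1,Ld0,B1 rp1 wp0
slot 6 (ALU): stall RD_PORT — free A1,Mu1,Ld0,B1 rp1 wp0
slot 7 (ALU): stall RD_PORT — free A1,Mu1,Ld0,B1 rp1 wp0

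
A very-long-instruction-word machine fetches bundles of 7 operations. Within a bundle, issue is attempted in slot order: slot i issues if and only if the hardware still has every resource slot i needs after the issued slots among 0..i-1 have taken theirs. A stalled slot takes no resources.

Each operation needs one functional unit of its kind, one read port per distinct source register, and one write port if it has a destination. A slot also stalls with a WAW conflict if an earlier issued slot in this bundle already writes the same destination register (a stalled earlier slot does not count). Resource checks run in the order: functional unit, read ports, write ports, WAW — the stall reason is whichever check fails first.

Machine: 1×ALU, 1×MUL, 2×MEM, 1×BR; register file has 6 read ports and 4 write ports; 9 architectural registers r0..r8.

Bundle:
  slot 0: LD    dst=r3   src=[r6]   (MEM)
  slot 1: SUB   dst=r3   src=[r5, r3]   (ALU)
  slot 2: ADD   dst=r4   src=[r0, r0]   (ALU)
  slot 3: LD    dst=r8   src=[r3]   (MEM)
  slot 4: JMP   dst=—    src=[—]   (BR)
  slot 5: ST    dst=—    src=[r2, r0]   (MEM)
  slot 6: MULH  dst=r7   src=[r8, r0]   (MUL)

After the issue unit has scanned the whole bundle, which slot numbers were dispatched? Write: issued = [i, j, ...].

slot 0 (MEM): ISSUE — free A1,Mu1,Ld1,B1 rp5 wp3
slot 1 (ALU): stall WAW — free A1,Mu1,Ld1,B1 rp5 wp3
slot 2 (ALU): ISSUE — free A0,Mu1,Ld1,B1 rp4 wp2
slot 3 (MEM): ISSUE — free A0,Mu1,Ld0,B1 rp3 wp1
slot 4 (BR): ISSUE — free A0,Mu1,Ld0,B0 rp3 wp1
slot 5 (MEM): stall FU — free A0,Mu1,Ld0,B0 rp3 wp1
slot 6 (MUL): ISSUE — free A0,Mu0,Ld0,B0 rp1 wp0

issued = [0, 2, 3, 4, 6]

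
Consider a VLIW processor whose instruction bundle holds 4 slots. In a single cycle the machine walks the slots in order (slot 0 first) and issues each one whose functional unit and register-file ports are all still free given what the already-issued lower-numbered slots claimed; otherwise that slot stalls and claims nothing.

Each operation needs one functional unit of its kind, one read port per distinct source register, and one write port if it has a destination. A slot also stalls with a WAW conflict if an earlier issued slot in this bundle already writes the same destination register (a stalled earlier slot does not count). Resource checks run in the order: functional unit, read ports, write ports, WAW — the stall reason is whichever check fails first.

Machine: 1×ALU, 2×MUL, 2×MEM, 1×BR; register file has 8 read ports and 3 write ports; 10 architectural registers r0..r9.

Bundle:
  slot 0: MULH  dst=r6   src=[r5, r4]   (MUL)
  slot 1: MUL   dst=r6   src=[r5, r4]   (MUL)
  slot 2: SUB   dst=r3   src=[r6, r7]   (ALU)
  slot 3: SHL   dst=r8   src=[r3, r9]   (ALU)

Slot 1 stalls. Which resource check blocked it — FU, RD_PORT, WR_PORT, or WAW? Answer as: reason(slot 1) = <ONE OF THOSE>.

slot 0 (MUL): ISSUE — free A1,Mu1,Ld2,B1 rp6 wp2
slot 1 (MUL): stall WAW — free A1,Mu1,Ld2,B1 rp6 wp2
slot 2 (ALU): ISSUE — free A0,Mu1,Ld2,B1 rp4 wp1
slot 3 (ALU): stall FU — free A0,Mu1,Ld2,B1 rp4 wp1

reason(slot 1) = WAW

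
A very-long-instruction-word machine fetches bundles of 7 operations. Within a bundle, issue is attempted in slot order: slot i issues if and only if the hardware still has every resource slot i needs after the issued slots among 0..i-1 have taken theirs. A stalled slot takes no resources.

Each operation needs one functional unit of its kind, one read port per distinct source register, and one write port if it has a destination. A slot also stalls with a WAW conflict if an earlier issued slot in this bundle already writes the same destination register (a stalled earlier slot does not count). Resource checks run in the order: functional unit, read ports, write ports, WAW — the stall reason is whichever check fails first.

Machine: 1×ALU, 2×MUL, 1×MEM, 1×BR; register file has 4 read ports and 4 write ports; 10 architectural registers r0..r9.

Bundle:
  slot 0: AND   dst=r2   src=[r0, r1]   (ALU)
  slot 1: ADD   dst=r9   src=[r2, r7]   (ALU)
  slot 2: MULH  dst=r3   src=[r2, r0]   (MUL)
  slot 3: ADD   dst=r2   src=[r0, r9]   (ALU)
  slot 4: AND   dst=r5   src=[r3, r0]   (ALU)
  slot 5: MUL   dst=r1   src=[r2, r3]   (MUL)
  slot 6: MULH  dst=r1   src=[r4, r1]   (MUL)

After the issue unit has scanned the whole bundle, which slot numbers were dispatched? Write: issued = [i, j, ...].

issued = [0, 2]

  0. ALU→r2 ⇒ go  {0A/2Mu/1Ld/1B | 2r 3w}
  1. ALU→r9 ⇒ no(FU)  {0A/2Mu/1Ld/1B | 2r 3w}
  2. MUL→r3 ⇒ go  {0A/1Mu/1Ld/1B | 0r 2w}
  3. ALU→r2 ⇒ no(FU)  {0A/1Mu/1Ld/1B | 0r 2w}
  4. ALU→r5 ⇒ no(FU)  {0A/1Mu/1Ld/1B | 0r 2w}
  5. MUL→r1 ⇒ no(RD_PORT)  {0A/1Mu/1Ld/1B | 0r 2w}
  6. MUL→r1 ⇒ no(RD_PORT)  {0A/1Mu/1Ld/1B | 0r 2w}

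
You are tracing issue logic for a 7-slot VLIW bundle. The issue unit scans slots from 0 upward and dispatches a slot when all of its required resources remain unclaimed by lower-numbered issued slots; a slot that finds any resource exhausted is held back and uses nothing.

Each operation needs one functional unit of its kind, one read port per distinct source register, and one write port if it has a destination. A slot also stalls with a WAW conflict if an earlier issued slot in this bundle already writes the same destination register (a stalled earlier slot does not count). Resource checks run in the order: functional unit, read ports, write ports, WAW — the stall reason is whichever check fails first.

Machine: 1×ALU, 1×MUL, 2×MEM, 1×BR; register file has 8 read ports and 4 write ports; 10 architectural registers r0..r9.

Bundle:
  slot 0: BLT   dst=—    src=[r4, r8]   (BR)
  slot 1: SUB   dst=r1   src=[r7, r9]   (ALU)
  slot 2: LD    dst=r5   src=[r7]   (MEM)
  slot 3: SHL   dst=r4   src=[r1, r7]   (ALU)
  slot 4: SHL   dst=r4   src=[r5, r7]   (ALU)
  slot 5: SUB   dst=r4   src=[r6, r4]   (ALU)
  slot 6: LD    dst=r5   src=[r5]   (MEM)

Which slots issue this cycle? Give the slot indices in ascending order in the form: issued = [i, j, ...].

issued = [0, 1, 2]

slot 0 (BR): ISSUE — free A1,Mu1,Ld2,B0 rp6 wp4
slot 1 (ALU): ISSUE — free A0,Mu1,Ld2,B0 rp4 wp3
slot 2 (MEM): ISSUE — free A0,Mu1,Ld1,B0 rp3 wp2
slot 3 (ALU): stall FU — free A0,Mu1,Ld1,B0 rp3 wp2
slot 4 (ALU): stall FU — free A0,Mu1,Ld1,B0 rp3 wp2
slot 5 (ALU): stall FU — free A0,Mu1,Ld1,B0 rp3 wp2
slot 6 (MEM): stall WAW — free A0,Mu1,Ld1,B0 rp3 wp2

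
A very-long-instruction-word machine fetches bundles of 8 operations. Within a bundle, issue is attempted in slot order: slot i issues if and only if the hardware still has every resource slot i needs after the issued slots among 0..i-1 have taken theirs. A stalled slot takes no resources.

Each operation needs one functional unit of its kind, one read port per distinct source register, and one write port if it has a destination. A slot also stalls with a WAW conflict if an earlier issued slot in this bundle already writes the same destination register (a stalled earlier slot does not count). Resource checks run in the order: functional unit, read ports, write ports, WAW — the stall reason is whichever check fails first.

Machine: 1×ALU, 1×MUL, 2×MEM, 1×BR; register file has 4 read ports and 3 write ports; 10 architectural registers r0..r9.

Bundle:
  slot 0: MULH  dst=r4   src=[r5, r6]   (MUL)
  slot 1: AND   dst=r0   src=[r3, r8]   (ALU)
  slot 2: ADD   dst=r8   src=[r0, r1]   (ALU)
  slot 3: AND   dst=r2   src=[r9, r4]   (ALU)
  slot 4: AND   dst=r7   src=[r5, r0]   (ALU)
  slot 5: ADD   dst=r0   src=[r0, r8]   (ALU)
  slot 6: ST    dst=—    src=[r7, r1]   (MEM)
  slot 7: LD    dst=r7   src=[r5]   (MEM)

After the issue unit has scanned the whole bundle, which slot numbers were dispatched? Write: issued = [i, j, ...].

issued = [0, 1]

#0 MUL src=r5,r6 dispatched  <A:1 Mu:0 Ld:2 B:1 rd:2 wr:2>
#1 ALU src=r3,r8 dispatched  <A:0 Mu:0 Ld:2 B:1 rd:0 wr:1>
#2 ALU src=r0,r1 held:FU  <A:0 Mu:0 Ld:2 B:1 rd:0 wr:1>
#3 ALU src=r9,r4 held:FU  <A:0 Mu:0 Ld:2 B:1 rd:0 wr:1>
#4 ALU src=r5,r0 held:FU  <A:0 Mu:0 Ld:2 B:1 rd:0 wr:1>
#5 ALU src=r0,r8 held:FU  <A:0 Mu:0 Ld:2 B:1 rd:0 wr:1>
#6 MEM src=r7,r1 held:RD_PORT  <A:0 Mu:0 Ld:2 B:1 rd:0 wr:1>
#7 MEM src=r5 held:RD_PORT  <A:0 Mu:0 Ld:2 B:1 rd:0 wr:1>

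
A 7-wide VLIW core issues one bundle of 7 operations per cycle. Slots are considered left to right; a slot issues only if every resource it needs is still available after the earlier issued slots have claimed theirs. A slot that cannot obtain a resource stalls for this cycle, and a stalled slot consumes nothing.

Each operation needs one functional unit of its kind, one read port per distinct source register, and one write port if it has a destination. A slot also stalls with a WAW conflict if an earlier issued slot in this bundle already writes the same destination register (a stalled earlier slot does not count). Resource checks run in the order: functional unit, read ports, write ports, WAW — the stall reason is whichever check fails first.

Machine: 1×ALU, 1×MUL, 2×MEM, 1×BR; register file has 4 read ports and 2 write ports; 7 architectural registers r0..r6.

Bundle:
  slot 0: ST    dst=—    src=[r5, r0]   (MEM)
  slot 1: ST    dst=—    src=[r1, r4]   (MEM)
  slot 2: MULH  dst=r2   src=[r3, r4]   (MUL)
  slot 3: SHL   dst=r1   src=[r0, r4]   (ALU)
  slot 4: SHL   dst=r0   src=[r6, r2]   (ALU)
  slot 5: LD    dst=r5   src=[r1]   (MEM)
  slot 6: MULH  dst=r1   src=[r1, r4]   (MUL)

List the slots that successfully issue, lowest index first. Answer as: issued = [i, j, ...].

issued = [0, 1]

(0) want 1×MEM +2rd +0wr — yes → AL1|MU1|ME1|BR1|rd2|wr2
(1) want 1×MEM +2rd +0wr — yes → AL1|MU1|ME0|BR1|rd0|wr2
(2) want 1×MUL +2rd +1wr — RD_PORT → AL1|MU1|ME0|BR1|rd0|wr2
(3) want 1×ALU +2rd +1wr — RD_PORT → AL1|MU1|ME0|BR1|rd0|wr2
(4) want 1×ALU +2rd +1wr — RD_PORT → AL1|MU1|ME0|BR1|rd0|wr2
(5) want 1×MEM +1rd +1wr — FU → AL1|MU1|ME0|BR1|rd0|wr2
(6) want 1×MUL +2rd +1wr — RD_PORT → AL1|MU1|ME0|BR1|rd0|wr2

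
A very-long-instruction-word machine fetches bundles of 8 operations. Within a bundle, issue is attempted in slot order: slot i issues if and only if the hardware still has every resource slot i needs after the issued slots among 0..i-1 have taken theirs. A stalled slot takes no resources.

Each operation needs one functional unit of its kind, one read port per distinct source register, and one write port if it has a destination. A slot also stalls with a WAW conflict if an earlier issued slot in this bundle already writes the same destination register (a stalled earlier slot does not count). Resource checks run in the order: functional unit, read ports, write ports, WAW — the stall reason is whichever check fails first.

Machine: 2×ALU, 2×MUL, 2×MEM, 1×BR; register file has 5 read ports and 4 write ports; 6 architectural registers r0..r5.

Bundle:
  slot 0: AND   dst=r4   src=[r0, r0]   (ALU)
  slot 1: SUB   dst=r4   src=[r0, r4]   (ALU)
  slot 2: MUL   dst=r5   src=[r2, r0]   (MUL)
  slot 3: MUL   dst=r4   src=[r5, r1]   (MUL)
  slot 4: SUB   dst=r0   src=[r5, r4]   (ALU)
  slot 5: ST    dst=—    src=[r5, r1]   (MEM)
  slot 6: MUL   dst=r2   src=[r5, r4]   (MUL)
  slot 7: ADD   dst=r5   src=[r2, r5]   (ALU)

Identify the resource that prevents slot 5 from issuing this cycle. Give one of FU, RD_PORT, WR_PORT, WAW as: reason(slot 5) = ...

(0) want 1×ALU +1rd +1wr — yes → AL1|MU2|ME2|BR1|rd4|wr3
(1) want 1×ALU +2rd +1wr — WAW → AL1|MU2|ME2|BR1|rd4|wr3
(2) want 1×MUL +2rd +1wr — yes → AL1|MU1|ME2|BR1|rd2|wr2
(3) want 1×MUL +2rd +1wr — WAW → AL1|MU1|ME2|BR1|rd2|wr2
(4) want 1×ALU +2rd +1wr — yes → AL0|MU1|ME2|BR1|rd0|wr1
(5) want 1×MEM +2rd +0wr — RD_PORT → AL0|MU1|ME2|BR1|rd0|wr1
(6) want 1×MUL +2rd +1wr — RD_PORT → AL0|MU1|ME2|BR1|rd0|wr1
(7) want 1×ALU +2rd +1wr — FU → AL0|MU1|ME2|BR1|rd0|wr1

reason(slot 5) = RD_PORT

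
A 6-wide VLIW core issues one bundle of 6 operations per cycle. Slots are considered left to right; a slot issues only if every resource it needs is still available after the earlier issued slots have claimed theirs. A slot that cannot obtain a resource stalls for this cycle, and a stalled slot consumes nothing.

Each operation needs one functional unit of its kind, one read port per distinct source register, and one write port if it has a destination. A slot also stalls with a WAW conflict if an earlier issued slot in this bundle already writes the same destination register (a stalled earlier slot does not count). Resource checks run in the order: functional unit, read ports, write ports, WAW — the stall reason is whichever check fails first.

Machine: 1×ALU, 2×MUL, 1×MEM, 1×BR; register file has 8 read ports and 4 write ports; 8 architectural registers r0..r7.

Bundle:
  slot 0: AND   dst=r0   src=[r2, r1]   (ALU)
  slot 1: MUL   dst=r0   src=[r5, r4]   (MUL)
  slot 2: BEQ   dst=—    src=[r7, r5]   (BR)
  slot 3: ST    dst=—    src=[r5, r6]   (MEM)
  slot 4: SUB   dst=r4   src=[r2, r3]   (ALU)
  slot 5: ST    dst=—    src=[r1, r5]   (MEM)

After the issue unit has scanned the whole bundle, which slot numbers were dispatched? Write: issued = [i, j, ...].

issued = [0, 2, 3]

(0) want 1×ALU +2rd +1wr — yes → AL0|MU2|ME1|BR1|rd6|wr3
(1) want 1×MUL +2rd +1wr — WAW → AL0|MU2|ME1|BR1|rd6|wr3
(2) want 1×BR +2rd +0wr — yes → AL0|MU2|ME1|BR0|rd4|wr3
(3) want 1×MEM +2rd +0wr — yes → AL0|MU2|ME0|BR0|rd2|wr3
(4) want 1×ALU +2rd +1wr — FU → AL0|MU2|ME0|BR0|rd2|wr3
(5) want 1×MEM +2rd +0wr — FU → AL0|MU2|ME0|BR0|rd2|wr3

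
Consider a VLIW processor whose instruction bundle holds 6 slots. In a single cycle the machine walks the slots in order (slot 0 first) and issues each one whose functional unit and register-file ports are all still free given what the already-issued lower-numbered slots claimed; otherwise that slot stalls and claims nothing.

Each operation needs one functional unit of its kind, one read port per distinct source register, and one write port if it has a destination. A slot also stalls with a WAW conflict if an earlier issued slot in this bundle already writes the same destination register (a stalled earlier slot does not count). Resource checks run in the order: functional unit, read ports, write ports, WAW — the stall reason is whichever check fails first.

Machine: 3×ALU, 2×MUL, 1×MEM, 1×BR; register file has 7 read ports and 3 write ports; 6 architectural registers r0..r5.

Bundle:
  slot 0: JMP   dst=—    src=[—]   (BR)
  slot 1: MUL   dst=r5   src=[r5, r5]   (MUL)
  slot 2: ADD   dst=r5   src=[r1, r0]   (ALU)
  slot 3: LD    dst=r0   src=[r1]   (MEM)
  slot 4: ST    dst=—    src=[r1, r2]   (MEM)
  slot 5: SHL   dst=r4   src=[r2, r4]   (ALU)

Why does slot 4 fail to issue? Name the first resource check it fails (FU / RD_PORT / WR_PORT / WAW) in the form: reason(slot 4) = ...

  0. BR ⇒ go  {3A/2Mu/1Ld/0B | 7r 3w}
  1. MUL→r5 ⇒ go  {3A/1Mu/1Ld/0B | 6r 2w}
  2. ALU→r5 ⇒ no(WAW)  {3A/1Mu/1Ld/0B | 6r 2w}
  3. MEM→r0 ⇒ go  {3A/1Mu/0Ld/0B | 5r 1w}
  4. MEM ⇒ no(FU)  {3A/1Mu/0Ld/0B | 5r 1w}
  5. ALU→r4 ⇒ go  {2A/1Mu/0Ld/0B | 3r 0w}

reason(slot 4) = FU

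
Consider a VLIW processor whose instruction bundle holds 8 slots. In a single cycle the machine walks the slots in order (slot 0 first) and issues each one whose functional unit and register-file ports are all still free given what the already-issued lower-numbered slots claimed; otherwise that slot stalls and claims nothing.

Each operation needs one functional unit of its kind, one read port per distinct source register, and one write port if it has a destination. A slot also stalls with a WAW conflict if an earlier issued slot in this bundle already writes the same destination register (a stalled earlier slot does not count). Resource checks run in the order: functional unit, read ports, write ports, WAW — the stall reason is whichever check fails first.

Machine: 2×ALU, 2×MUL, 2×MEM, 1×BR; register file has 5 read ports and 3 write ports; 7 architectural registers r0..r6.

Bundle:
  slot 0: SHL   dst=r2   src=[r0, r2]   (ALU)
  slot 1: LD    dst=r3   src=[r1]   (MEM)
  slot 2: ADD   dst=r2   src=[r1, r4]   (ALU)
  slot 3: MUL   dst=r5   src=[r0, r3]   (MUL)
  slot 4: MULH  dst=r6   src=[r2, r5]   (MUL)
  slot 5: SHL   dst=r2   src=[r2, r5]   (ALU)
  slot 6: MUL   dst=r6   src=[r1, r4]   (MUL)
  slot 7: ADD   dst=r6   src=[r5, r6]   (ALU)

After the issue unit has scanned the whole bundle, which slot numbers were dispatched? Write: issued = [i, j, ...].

issued = [0, 1, 3]

#0 ALU src=r0,r2 dispatched  <A:1 Mu:2 Ld:2 B:1 rd:3 wr:2>
#1 MEM src=r1 dispatched  <A:1 Mu:2 Ld:1 B:1 rd:2 wr:1>
#2 ALU src=r1,r4 held:WAW  <A:1 Mu:2 Ld:1 B:1 rd:2 wr:1>
#3 MUL src=r0,r3 dispatched  <A:1 Mu:1 Ld:1 B:1 rd:0 wr:0>
#4 MUL src=r2,r5 held:RD_PORT  <A:1 Mu:1 Ld:1 B:1 rd:0 wr:0>
#5 ALU src=r2,r5 held:RD_PORT  <A:1 Mu:1 Ld:1 B:1 rd:0 wr:0>
#6 MUL src=r1,r4 held:RD_PORT  <A:1 Mu:1 Ld:1 B:1 rd:0 wr:0>
#7 ALU src=r5,r6 held:RD_PORT  <A:1 Mu:1 Ld:1 B:1 rd:0 wr:0>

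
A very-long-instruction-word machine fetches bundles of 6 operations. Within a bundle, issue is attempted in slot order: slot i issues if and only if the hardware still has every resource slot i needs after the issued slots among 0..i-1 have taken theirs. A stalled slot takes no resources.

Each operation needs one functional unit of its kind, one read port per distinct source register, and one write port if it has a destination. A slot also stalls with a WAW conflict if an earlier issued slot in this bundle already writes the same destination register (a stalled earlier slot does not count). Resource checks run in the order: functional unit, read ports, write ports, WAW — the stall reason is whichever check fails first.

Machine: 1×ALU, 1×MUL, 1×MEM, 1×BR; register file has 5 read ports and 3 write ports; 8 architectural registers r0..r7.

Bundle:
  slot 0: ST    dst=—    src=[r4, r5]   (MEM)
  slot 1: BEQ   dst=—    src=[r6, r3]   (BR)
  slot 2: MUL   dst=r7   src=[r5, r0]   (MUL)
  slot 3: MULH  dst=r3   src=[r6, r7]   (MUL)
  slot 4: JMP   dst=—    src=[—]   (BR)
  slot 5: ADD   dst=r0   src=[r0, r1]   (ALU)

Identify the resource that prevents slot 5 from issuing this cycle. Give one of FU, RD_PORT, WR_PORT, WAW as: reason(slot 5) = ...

reason(slot 5) = RD_PORT

(0) want 1×MEM +2rd +0wr — yes → AL1|MU1|ME0|BR1|rd3|wr3
(1) want 1×BR +2rd +0wr — yes → AL1|MU1|ME0|BR0|rd1|wr3
(2) want 1×MUL +2rd +1wr — RD_PORT → AL1|MU1|ME0|BR0|rd1|wr3
(3) want 1×MUL +2rd +1wr — RD_PORT → AL1|MU1|ME0|BR0|rd1|wr3
(4) want 1×BR +0rd +0wr — FU → AL1|MU1|ME0|BR0|rd1|wr3
(5) want 1×ALU +2rd +1wr — RD_PORT → AL1|MU1|ME0|BR0|rd1|wr3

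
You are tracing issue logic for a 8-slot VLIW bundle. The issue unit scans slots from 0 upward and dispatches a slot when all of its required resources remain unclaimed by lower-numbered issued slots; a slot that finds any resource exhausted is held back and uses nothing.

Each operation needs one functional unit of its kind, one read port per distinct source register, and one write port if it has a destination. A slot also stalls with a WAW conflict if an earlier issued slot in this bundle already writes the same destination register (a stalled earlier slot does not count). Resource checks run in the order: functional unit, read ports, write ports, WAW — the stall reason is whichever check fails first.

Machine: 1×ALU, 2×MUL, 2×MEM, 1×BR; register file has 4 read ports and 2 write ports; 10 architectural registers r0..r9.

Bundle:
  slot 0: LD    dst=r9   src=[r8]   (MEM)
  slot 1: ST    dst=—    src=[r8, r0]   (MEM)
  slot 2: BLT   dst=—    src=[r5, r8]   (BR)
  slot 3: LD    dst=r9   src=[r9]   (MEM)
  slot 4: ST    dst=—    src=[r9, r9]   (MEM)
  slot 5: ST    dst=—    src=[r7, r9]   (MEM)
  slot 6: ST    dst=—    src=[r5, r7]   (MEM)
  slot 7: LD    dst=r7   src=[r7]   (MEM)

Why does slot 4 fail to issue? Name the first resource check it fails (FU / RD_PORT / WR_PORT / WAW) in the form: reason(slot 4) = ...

reason(slot 4) = FU

#0 MEM src=r8 dispatched  <A:1 Mu:2 Ld:1 B:1 rd:3 wr:1>
#1 MEM src=r8,r0 dispatched  <A:1 Mu:2 Ld:0 B:1 rd:1 wr:1>
#2 BR src=r5,r8 held:RD_PORT  <A:1 Mu:2 Ld:0 B:1 rd:1 wr:1>
#3 MEM src=r9 held:FU  <A:1 Mu:2 Ld:0 B:1 rd:1 wr:1>
#4 MEM src=r9,r9 held:FU  <A:1 Mu:2 Ld:0 B:1 rd:1 wr:1>
#5 MEM src=r7,r9 held:FU  <A:1 Mu:2 Ld:0 B:1 rd:1 wr:1>
#6 MEM src=r5,r7 held:FU  <A:1 Mu:2 Ld:0 B:1 rd:1 wr:1>
#7 MEM src=r7 held:FU  <A:1 Mu:2 Ld:0 B:1 rd:1 wr:1>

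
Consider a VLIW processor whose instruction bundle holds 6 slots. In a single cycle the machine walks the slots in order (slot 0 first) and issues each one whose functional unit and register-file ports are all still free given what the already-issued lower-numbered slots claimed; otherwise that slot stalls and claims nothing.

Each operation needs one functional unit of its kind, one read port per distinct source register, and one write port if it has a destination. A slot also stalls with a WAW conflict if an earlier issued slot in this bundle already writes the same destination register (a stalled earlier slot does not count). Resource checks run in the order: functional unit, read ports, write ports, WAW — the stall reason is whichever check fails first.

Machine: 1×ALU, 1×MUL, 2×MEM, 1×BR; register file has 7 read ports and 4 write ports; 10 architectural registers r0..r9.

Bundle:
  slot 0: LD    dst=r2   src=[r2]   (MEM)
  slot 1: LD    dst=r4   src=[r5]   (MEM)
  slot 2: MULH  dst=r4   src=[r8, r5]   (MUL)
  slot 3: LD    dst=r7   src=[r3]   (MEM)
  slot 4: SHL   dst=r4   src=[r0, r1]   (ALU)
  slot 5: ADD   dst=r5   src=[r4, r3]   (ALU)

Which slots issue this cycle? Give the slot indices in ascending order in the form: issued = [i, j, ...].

[0] MEM needs rd=1 wr=1: ok; after: ALU=1 MUL=1 MEM=1 BR=1, R=6, W=3
[1] MEM needs rd=1 wr=1: ok; after: ALU=1 MUL=1 MEM=0 BR=1, R=5, W=2
[2] MUL needs rd=2 wr=1: WAW; after: ALU=1 MUL=1 MEM=0 BR=1, R=5, W=2
[3] MEM needs rd=1 wr=1: FU; after: ALU=1 MUL=1 MEM=0 BR=1, R=5, W=2
[4] ALU needs rd=2 wr=1: WAW; after: ALU=1 MUL=1 MEM=0 BR=1, R=5, W=2
[5] ALU needs rd=2 wr=1: ok; after: ALU=0 MUL=1 MEM=0 BR=1, R=3, W=1

issued = [0, 1, 5]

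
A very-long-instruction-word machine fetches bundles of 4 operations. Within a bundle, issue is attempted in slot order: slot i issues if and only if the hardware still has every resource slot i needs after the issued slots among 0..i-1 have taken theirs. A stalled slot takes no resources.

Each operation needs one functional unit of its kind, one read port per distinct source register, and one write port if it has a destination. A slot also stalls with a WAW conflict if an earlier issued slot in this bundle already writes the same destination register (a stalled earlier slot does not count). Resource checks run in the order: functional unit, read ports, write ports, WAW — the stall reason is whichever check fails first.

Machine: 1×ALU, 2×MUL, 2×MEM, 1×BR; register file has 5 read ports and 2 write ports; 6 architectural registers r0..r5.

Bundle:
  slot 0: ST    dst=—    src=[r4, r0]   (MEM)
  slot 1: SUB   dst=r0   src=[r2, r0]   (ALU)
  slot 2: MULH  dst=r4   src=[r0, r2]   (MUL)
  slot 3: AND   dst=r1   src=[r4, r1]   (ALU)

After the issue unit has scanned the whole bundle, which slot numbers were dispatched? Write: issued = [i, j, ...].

slot 0 (MEM): ISSUE — free A1,Mu2,Ld1,B1 rp3 wp2
slot 1 (ALU): ISSUE — free A0,Mu2,Ld1,B1 rp1 wp1
slot 2 (MUL): stall RD_PORT — free A0,Mu2,Ld1,B1 rp1 wp1
slot 3 (ALU): stall FU — free A0,Mu2,Ld1,B1 rp1 wp1

issued = [0, 1]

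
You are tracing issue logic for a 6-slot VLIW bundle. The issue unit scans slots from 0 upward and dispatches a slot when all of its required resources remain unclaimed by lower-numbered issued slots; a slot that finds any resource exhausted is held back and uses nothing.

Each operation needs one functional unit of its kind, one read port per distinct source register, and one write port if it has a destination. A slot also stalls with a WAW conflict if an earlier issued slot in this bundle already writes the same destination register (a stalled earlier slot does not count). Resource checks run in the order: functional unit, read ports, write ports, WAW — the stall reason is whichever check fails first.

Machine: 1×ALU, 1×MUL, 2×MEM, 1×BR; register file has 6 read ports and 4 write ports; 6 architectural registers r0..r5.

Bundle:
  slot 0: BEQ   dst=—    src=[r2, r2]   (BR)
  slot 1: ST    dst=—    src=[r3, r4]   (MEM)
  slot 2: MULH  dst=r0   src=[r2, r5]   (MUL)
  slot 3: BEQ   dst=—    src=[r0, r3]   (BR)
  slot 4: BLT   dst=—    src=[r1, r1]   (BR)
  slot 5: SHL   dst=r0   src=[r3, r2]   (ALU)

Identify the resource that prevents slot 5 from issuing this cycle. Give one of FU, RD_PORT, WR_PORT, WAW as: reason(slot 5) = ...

  0. BR ⇒ go  {1A/1Mu/2Ld/0B | 5r 4w}
  1. MEM ⇒ go  {1A/1Mu/1Ld/0B | 3r 4w}
  2. MUL→r0 ⇒ go  {1A/0Mu/1Ld/0B | 1r 3w}
  3. BR ⇒ no(FU)  {1A/0Mu/1Ld/0B | 1r 3w}
  4. BR ⇒ no(FU)  {1A/0Mu/1Ld/0B | 1r 3w}
  5. ALU→r0 ⇒ no(RD_PORT)  {1A/0Mu/1Ld/0B | 1r 3w}

reason(slot 5) = RD_PORT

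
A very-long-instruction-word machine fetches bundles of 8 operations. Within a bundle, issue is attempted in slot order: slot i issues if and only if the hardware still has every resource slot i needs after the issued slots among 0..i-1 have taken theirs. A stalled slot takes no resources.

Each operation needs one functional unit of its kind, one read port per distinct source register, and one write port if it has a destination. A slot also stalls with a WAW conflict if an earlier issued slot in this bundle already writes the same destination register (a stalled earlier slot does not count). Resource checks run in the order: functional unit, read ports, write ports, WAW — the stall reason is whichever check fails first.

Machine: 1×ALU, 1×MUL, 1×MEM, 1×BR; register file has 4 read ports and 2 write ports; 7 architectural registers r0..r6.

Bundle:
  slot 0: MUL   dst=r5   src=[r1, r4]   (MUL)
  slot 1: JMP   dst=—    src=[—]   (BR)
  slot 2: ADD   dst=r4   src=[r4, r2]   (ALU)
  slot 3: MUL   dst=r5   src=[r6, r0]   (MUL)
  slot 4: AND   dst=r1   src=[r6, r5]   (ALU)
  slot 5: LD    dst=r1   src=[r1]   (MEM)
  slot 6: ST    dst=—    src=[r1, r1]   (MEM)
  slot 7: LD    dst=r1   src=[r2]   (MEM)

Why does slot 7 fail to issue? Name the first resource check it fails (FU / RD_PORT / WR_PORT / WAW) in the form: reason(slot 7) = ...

reason(slot 7) = RD_PORT

slot 0 (MUL): ISSUE — free A1,Mu0,Ld1,B1 rp2 wp1
slot 1 (BR): ISSUE — free A1,Mu0,Ld1,B0 rp2 wp1
slot 2 (ALU): ISSUE — free A0,Mu0,Ld1,B0 rp0 wp0
slot 3 (MUL): stall FU — free A0,Mu0,Ld1,B0 rp0 wp0
slot 4 (ALU): stall FU — free A0,Mu0,Ld1,B0 rp0 wp0
slot 5 (MEM): stall RD_PORT — free A0,Mu0,Ld1,B0 rp0 wp0
slot 6 (MEM): stall RD_PORT — free A0,Mu0,Ld1,B0 rp0 wp0
slot 7 (MEM): stall RD_PORT — free A0,Mu0,Ld1,B0 rp0 wp0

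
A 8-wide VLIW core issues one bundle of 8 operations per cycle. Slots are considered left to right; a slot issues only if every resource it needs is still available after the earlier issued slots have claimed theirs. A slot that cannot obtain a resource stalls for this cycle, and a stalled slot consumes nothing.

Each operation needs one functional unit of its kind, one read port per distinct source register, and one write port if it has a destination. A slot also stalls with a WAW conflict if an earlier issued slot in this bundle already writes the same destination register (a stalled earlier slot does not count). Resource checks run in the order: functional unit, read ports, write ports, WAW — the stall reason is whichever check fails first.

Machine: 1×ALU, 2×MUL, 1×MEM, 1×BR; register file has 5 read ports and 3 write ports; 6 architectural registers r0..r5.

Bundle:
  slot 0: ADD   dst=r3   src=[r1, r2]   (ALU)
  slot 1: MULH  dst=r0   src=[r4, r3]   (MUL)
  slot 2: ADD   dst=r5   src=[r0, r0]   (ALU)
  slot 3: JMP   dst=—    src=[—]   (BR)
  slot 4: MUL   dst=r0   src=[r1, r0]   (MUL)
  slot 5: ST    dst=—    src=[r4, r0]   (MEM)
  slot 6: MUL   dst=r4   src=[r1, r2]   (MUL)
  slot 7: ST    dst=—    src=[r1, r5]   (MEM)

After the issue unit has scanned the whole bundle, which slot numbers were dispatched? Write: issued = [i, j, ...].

issued = [0, 1, 3]

#0 ALU src=r1,r2 dispatched  <A:0 Mu:2 Ld:1 B:1 rd:3 wr:2>
#1 MUL src=r4,r3 dispatched  <A:0 Mu:1 Ld:1 B:1 rd:1 wr:1>
#2 ALU src=r0,r0 held:FU  <A:0 Mu:1 Ld:1 B:1 rd:1 wr:1>
#3 BR src=- dispatched  <A:0 Mu:1 Ld:1 B:0 rd:1 wr:1>
#4 MUL src=r1,r0 held:RD_PORT  <A:0 Mu:1 Ld:1 B:0 rd:1 wr:1>
#5 MEM src=r4,r0 held:RD_PORT  <A:0 Mu:1 Ld:1 B:0 rd:1 wr:1>
#6 MUL src=r1,r2 held:RD_PORT  <A:0 Mu:1 Ld:1 B:0 rd:1 wr:1>
#7 MEM src=r1,r5 held:RD_PORT  <A:0 Mu:1 Ld:1 B:0 rd:1 wr:1>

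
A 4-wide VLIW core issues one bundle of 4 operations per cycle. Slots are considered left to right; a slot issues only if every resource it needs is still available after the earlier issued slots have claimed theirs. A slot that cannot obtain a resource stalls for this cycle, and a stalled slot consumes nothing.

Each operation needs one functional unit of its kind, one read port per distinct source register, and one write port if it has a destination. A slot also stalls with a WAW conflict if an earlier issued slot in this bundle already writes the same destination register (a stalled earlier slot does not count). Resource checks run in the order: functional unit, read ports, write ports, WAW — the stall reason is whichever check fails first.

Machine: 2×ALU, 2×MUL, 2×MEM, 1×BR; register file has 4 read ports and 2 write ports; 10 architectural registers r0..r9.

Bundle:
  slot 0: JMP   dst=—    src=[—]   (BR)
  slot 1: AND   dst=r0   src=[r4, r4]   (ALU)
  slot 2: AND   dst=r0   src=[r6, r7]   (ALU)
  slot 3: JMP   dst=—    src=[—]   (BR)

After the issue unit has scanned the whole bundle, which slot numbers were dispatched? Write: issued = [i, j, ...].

issued = [0, 1]

#0 BR src=- dispatched  <A:2 Mu:2 Ld:2 B:0 rd:4 wr:2>
#1 ALU src=r4,r4 dispatched  <A:1 Mu:2 Ld:2 B:0 rd:3 wr:1>
#2 ALU src=r6,r7 held:WAW  <A:1 Mu:2 Ld:2 B:0 rd:3 wr:1>
#3 BR src=- held:FU  <A:1 Mu:2 Ld:2 B:0 rd:3 wr:1>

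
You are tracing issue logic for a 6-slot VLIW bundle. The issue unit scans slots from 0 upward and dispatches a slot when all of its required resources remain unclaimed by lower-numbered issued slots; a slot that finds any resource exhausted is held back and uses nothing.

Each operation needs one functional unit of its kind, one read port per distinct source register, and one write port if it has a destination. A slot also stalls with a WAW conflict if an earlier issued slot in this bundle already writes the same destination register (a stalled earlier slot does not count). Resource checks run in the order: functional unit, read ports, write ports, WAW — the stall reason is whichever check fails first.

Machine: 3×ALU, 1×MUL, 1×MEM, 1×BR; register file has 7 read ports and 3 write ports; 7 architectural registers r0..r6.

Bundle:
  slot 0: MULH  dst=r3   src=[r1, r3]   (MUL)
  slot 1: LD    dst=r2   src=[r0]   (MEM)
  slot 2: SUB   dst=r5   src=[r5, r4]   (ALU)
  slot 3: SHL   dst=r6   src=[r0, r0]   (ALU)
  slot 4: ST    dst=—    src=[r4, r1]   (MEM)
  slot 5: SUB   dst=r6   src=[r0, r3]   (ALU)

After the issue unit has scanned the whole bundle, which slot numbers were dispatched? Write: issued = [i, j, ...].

issued = [0, 1, 2]

  0. MUL→r3 ⇒ go  {3A/0Mu/1Ld/1B | 5r 2w}
  1. MEM→r2 ⇒ go  {3A/0Mu/0Ld/1B | 4r 1w}
  2. ALU→r5 ⇒ go  {2A/0Mu/0Ld/1B | 2r 0w}
  3. ALU→r6 ⇒ no(WR_PORT)  {2A/0Mu/0Ld/1B | 2r 0w}
  4. MEM ⇒ no(FU)  {2A/0Mu/0Ld/1B | 2r 0w}
  5. ALU→r6 ⇒ no(WR_PORT)  {2A/0Mu/0Ld/1B | 2r 0w}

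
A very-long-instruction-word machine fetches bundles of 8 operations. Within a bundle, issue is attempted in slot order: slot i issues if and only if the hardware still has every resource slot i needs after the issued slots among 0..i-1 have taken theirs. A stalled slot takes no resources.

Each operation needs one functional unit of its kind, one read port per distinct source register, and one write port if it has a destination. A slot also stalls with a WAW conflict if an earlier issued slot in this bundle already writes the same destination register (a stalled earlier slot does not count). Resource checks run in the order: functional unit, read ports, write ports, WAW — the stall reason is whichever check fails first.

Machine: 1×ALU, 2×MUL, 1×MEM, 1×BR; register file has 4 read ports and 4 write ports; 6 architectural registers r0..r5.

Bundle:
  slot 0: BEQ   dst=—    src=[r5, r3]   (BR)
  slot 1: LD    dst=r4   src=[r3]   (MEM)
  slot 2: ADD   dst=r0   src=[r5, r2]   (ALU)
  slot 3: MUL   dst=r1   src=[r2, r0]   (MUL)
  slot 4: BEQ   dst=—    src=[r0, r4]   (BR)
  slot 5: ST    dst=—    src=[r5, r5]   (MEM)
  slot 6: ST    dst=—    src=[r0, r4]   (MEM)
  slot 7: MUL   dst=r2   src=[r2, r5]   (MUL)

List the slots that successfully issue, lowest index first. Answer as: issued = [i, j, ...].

issued = [0, 1]

  0. BR ⇒ go  {1A/2Mu/1Ld/0B | 2r 4w}
  1. MEM→r4 ⇒ go  {1A/2Mu/0Ld/0B | 1r 3w}
  2. ALU→r0 ⇒ no(RD_PORT)  {1A/2Mu/0Ld/0B | 1r 3w}
  3. MUL→r1 ⇒ no(RD_PORT)  {1A/2Mu/0Ld/0B | 1r 3w}
  4. BR ⇒ no(FU)  {1A/2Mu/0Ld/0B | 1r 3w}
  5. MEM ⇒ no(FU)  {1A/2Mu/0Ld/0B | 1r 3w}
  6. MEM ⇒ no(FU)  {1A/2Mu/0Ld/0B | 1r 3w}
  7. MUL→r2 ⇒ no(RD_PORT)  {1A/2Mu/0Ld/0B | 1r 3w}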